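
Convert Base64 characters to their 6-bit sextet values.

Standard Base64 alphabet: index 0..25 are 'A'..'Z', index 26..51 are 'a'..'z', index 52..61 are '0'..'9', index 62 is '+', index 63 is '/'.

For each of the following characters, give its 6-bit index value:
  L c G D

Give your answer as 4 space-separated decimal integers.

Answer: 11 28 6 3

Derivation:
'L': A..Z range, ord('L') − ord('A') = 11
'c': a..z range, 26 + ord('c') − ord('a') = 28
'G': A..Z range, ord('G') − ord('A') = 6
'D': A..Z range, ord('D') − ord('A') = 3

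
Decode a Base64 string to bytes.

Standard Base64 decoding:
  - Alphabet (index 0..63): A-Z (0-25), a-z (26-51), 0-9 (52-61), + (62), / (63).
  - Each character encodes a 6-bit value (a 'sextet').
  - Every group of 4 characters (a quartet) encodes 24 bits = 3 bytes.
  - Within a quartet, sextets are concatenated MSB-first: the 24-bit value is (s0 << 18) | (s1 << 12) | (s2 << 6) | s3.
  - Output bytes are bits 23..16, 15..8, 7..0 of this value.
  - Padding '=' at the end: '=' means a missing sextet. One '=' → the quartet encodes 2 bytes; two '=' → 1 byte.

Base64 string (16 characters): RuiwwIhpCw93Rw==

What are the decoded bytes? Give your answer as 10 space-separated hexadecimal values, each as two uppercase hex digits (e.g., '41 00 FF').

Answer: 46 E8 B0 C0 88 69 0B 0F 77 47

Derivation:
After char 0 ('R'=17): chars_in_quartet=1 acc=0x11 bytes_emitted=0
After char 1 ('u'=46): chars_in_quartet=2 acc=0x46E bytes_emitted=0
After char 2 ('i'=34): chars_in_quartet=3 acc=0x11BA2 bytes_emitted=0
After char 3 ('w'=48): chars_in_quartet=4 acc=0x46E8B0 -> emit 46 E8 B0, reset; bytes_emitted=3
After char 4 ('w'=48): chars_in_quartet=1 acc=0x30 bytes_emitted=3
After char 5 ('I'=8): chars_in_quartet=2 acc=0xC08 bytes_emitted=3
After char 6 ('h'=33): chars_in_quartet=3 acc=0x30221 bytes_emitted=3
After char 7 ('p'=41): chars_in_quartet=4 acc=0xC08869 -> emit C0 88 69, reset; bytes_emitted=6
After char 8 ('C'=2): chars_in_quartet=1 acc=0x2 bytes_emitted=6
After char 9 ('w'=48): chars_in_quartet=2 acc=0xB0 bytes_emitted=6
After char 10 ('9'=61): chars_in_quartet=3 acc=0x2C3D bytes_emitted=6
After char 11 ('3'=55): chars_in_quartet=4 acc=0xB0F77 -> emit 0B 0F 77, reset; bytes_emitted=9
After char 12 ('R'=17): chars_in_quartet=1 acc=0x11 bytes_emitted=9
After char 13 ('w'=48): chars_in_quartet=2 acc=0x470 bytes_emitted=9
Padding '==': partial quartet acc=0x470 -> emit 47; bytes_emitted=10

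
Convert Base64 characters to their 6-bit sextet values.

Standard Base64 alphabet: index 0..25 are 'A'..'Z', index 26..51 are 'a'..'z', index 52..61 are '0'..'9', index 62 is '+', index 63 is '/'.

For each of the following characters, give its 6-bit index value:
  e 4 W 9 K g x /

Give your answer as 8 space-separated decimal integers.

'e': a..z range, 26 + ord('e') − ord('a') = 30
'4': 0..9 range, 52 + ord('4') − ord('0') = 56
'W': A..Z range, ord('W') − ord('A') = 22
'9': 0..9 range, 52 + ord('9') − ord('0') = 61
'K': A..Z range, ord('K') − ord('A') = 10
'g': a..z range, 26 + ord('g') − ord('a') = 32
'x': a..z range, 26 + ord('x') − ord('a') = 49
'/': index 63

Answer: 30 56 22 61 10 32 49 63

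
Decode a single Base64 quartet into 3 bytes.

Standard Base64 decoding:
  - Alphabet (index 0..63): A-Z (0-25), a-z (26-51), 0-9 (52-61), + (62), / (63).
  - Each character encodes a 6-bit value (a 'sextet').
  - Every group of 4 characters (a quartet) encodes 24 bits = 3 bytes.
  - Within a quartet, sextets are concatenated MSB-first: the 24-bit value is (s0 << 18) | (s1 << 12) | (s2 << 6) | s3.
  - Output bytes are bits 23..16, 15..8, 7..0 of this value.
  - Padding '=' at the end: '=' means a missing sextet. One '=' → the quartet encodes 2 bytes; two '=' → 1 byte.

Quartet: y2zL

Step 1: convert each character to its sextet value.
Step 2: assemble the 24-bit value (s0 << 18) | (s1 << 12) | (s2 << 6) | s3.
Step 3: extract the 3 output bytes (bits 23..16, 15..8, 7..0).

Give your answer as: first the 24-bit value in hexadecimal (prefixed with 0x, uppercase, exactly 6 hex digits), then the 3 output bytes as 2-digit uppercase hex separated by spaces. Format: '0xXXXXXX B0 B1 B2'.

Sextets: y=50, 2=54, z=51, L=11
24-bit: (50<<18) | (54<<12) | (51<<6) | 11
      = 0xC80000 | 0x036000 | 0x000CC0 | 0x00000B
      = 0xCB6CCB
Bytes: (v>>16)&0xFF=CB, (v>>8)&0xFF=6C, v&0xFF=CB

Answer: 0xCB6CCB CB 6C CB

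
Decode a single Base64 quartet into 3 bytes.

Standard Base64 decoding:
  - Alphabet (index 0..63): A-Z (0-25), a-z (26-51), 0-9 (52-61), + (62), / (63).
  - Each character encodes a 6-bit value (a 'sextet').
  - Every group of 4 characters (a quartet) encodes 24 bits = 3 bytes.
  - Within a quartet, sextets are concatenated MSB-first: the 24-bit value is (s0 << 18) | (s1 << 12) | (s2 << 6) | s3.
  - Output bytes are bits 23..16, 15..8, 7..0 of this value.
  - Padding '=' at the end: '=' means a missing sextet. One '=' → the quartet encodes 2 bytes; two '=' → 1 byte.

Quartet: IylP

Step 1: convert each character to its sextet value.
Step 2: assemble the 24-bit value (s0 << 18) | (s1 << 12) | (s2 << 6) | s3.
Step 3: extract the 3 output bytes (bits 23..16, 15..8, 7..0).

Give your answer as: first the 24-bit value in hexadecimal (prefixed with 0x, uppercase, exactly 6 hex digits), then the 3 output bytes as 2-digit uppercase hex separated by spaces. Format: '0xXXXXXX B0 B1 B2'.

Sextets: I=8, y=50, l=37, P=15
24-bit: (8<<18) | (50<<12) | (37<<6) | 15
      = 0x200000 | 0x032000 | 0x000940 | 0x00000F
      = 0x23294F
Bytes: (v>>16)&0xFF=23, (v>>8)&0xFF=29, v&0xFF=4F

Answer: 0x23294F 23 29 4F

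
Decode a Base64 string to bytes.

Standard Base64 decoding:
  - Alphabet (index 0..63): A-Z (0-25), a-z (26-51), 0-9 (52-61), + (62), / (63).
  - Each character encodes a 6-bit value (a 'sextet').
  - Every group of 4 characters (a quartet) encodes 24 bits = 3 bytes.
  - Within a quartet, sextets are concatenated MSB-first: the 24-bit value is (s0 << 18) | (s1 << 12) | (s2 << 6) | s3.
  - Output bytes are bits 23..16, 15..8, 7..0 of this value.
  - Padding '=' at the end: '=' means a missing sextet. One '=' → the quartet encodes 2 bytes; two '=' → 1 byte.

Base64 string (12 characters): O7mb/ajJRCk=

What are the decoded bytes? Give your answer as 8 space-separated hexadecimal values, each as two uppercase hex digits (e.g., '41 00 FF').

After char 0 ('O'=14): chars_in_quartet=1 acc=0xE bytes_emitted=0
After char 1 ('7'=59): chars_in_quartet=2 acc=0x3BB bytes_emitted=0
After char 2 ('m'=38): chars_in_quartet=3 acc=0xEEE6 bytes_emitted=0
After char 3 ('b'=27): chars_in_quartet=4 acc=0x3BB99B -> emit 3B B9 9B, reset; bytes_emitted=3
After char 4 ('/'=63): chars_in_quartet=1 acc=0x3F bytes_emitted=3
After char 5 ('a'=26): chars_in_quartet=2 acc=0xFDA bytes_emitted=3
After char 6 ('j'=35): chars_in_quartet=3 acc=0x3F6A3 bytes_emitted=3
After char 7 ('J'=9): chars_in_quartet=4 acc=0xFDA8C9 -> emit FD A8 C9, reset; bytes_emitted=6
After char 8 ('R'=17): chars_in_quartet=1 acc=0x11 bytes_emitted=6
After char 9 ('C'=2): chars_in_quartet=2 acc=0x442 bytes_emitted=6
After char 10 ('k'=36): chars_in_quartet=3 acc=0x110A4 bytes_emitted=6
Padding '=': partial quartet acc=0x110A4 -> emit 44 29; bytes_emitted=8

Answer: 3B B9 9B FD A8 C9 44 29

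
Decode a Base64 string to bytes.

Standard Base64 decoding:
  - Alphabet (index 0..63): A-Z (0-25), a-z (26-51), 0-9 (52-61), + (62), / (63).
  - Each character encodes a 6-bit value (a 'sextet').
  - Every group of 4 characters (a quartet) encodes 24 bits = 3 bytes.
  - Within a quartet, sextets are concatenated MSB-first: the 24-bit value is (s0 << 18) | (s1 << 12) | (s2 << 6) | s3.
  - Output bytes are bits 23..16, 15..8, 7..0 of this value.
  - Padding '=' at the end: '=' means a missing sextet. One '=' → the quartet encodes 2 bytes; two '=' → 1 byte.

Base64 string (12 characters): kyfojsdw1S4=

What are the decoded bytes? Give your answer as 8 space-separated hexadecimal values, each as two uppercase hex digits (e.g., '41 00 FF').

After char 0 ('k'=36): chars_in_quartet=1 acc=0x24 bytes_emitted=0
After char 1 ('y'=50): chars_in_quartet=2 acc=0x932 bytes_emitted=0
After char 2 ('f'=31): chars_in_quartet=3 acc=0x24C9F bytes_emitted=0
After char 3 ('o'=40): chars_in_quartet=4 acc=0x9327E8 -> emit 93 27 E8, reset; bytes_emitted=3
After char 4 ('j'=35): chars_in_quartet=1 acc=0x23 bytes_emitted=3
After char 5 ('s'=44): chars_in_quartet=2 acc=0x8EC bytes_emitted=3
After char 6 ('d'=29): chars_in_quartet=3 acc=0x23B1D bytes_emitted=3
After char 7 ('w'=48): chars_in_quartet=4 acc=0x8EC770 -> emit 8E C7 70, reset; bytes_emitted=6
After char 8 ('1'=53): chars_in_quartet=1 acc=0x35 bytes_emitted=6
After char 9 ('S'=18): chars_in_quartet=2 acc=0xD52 bytes_emitted=6
After char 10 ('4'=56): chars_in_quartet=3 acc=0x354B8 bytes_emitted=6
Padding '=': partial quartet acc=0x354B8 -> emit D5 2E; bytes_emitted=8

Answer: 93 27 E8 8E C7 70 D5 2E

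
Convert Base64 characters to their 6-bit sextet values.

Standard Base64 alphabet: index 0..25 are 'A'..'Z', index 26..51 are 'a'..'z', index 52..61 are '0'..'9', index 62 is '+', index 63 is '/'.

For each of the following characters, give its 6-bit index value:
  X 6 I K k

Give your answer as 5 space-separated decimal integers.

'X': A..Z range, ord('X') − ord('A') = 23
'6': 0..9 range, 52 + ord('6') − ord('0') = 58
'I': A..Z range, ord('I') − ord('A') = 8
'K': A..Z range, ord('K') − ord('A') = 10
'k': a..z range, 26 + ord('k') − ord('a') = 36

Answer: 23 58 8 10 36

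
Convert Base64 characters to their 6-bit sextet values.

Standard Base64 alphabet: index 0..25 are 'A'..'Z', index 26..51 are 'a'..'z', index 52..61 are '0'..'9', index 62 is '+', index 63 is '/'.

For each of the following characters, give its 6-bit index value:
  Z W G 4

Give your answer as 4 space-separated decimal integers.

'Z': A..Z range, ord('Z') − ord('A') = 25
'W': A..Z range, ord('W') − ord('A') = 22
'G': A..Z range, ord('G') − ord('A') = 6
'4': 0..9 range, 52 + ord('4') − ord('0') = 56

Answer: 25 22 6 56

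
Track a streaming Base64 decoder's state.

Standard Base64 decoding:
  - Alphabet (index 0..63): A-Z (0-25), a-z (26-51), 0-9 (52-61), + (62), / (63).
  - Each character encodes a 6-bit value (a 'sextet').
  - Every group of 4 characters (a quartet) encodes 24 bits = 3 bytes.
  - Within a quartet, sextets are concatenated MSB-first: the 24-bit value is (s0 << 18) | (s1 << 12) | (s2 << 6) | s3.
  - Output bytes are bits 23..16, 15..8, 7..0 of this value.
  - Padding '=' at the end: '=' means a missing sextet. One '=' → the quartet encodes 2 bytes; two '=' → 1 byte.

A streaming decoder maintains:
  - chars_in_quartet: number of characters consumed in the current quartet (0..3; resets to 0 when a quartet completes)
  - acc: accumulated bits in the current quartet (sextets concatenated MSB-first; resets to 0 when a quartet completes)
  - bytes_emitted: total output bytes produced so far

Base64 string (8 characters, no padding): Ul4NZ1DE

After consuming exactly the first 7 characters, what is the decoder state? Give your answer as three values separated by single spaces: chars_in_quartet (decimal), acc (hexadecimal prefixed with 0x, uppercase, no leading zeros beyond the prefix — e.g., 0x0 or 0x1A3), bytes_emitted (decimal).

Answer: 3 0x19D43 3

Derivation:
After char 0 ('U'=20): chars_in_quartet=1 acc=0x14 bytes_emitted=0
After char 1 ('l'=37): chars_in_quartet=2 acc=0x525 bytes_emitted=0
After char 2 ('4'=56): chars_in_quartet=3 acc=0x14978 bytes_emitted=0
After char 3 ('N'=13): chars_in_quartet=4 acc=0x525E0D -> emit 52 5E 0D, reset; bytes_emitted=3
After char 4 ('Z'=25): chars_in_quartet=1 acc=0x19 bytes_emitted=3
After char 5 ('1'=53): chars_in_quartet=2 acc=0x675 bytes_emitted=3
After char 6 ('D'=3): chars_in_quartet=3 acc=0x19D43 bytes_emitted=3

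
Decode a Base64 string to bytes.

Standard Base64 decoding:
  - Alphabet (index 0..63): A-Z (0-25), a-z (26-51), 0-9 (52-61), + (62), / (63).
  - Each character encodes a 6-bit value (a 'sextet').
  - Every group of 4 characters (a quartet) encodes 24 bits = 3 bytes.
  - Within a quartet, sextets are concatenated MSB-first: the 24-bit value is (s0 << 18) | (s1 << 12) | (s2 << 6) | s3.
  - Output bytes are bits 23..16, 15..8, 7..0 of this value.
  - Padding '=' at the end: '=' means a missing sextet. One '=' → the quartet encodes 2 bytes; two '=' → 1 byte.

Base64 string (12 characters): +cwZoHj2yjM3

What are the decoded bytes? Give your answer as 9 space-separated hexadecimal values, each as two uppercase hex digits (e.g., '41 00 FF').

Answer: F9 CC 19 A0 78 F6 CA 33 37

Derivation:
After char 0 ('+'=62): chars_in_quartet=1 acc=0x3E bytes_emitted=0
After char 1 ('c'=28): chars_in_quartet=2 acc=0xF9C bytes_emitted=0
After char 2 ('w'=48): chars_in_quartet=3 acc=0x3E730 bytes_emitted=0
After char 3 ('Z'=25): chars_in_quartet=4 acc=0xF9CC19 -> emit F9 CC 19, reset; bytes_emitted=3
After char 4 ('o'=40): chars_in_quartet=1 acc=0x28 bytes_emitted=3
After char 5 ('H'=7): chars_in_quartet=2 acc=0xA07 bytes_emitted=3
After char 6 ('j'=35): chars_in_quartet=3 acc=0x281E3 bytes_emitted=3
After char 7 ('2'=54): chars_in_quartet=4 acc=0xA078F6 -> emit A0 78 F6, reset; bytes_emitted=6
After char 8 ('y'=50): chars_in_quartet=1 acc=0x32 bytes_emitted=6
After char 9 ('j'=35): chars_in_quartet=2 acc=0xCA3 bytes_emitted=6
After char 10 ('M'=12): chars_in_quartet=3 acc=0x328CC bytes_emitted=6
After char 11 ('3'=55): chars_in_quartet=4 acc=0xCA3337 -> emit CA 33 37, reset; bytes_emitted=9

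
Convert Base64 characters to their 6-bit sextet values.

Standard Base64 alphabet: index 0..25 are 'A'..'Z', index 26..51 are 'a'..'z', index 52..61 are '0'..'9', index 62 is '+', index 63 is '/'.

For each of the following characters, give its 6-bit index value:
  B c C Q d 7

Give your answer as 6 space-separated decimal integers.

'B': A..Z range, ord('B') − ord('A') = 1
'c': a..z range, 26 + ord('c') − ord('a') = 28
'C': A..Z range, ord('C') − ord('A') = 2
'Q': A..Z range, ord('Q') − ord('A') = 16
'd': a..z range, 26 + ord('d') − ord('a') = 29
'7': 0..9 range, 52 + ord('7') − ord('0') = 59

Answer: 1 28 2 16 29 59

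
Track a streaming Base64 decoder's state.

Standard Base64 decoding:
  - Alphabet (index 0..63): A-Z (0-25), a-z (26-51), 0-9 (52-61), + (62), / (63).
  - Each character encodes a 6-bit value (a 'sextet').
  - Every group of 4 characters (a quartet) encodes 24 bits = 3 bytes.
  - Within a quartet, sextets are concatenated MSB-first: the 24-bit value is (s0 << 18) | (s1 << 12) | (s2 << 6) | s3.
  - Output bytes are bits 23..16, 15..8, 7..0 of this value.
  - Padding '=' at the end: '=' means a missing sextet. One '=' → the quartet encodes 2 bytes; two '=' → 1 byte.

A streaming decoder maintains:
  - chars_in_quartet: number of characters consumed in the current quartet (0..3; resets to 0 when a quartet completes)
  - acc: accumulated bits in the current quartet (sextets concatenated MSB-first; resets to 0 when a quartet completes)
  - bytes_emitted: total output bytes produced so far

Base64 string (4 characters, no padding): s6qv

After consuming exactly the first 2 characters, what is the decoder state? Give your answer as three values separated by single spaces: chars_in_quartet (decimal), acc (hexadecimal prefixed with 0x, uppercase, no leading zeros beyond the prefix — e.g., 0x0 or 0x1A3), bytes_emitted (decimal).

Answer: 2 0xB3A 0

Derivation:
After char 0 ('s'=44): chars_in_quartet=1 acc=0x2C bytes_emitted=0
After char 1 ('6'=58): chars_in_quartet=2 acc=0xB3A bytes_emitted=0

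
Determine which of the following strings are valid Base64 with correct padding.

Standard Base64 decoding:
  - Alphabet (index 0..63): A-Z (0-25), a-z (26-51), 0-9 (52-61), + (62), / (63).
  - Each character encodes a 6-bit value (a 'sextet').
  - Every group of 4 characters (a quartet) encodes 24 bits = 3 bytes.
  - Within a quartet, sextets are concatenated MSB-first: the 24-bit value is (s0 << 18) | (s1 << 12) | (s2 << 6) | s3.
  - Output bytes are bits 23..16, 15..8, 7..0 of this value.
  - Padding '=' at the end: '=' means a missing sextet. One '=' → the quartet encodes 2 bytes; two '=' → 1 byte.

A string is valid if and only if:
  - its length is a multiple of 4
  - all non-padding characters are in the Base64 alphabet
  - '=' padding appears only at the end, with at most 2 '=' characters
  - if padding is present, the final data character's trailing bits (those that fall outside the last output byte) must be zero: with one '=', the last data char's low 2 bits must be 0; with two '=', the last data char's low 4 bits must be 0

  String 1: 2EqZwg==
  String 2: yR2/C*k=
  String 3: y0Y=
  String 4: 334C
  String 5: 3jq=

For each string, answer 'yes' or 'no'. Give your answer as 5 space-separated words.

String 1: '2EqZwg==' → valid
String 2: 'yR2/C*k=' → invalid (bad char(s): ['*'])
String 3: 'y0Y=' → valid
String 4: '334C' → valid
String 5: '3jq=' → invalid (bad trailing bits)

Answer: yes no yes yes no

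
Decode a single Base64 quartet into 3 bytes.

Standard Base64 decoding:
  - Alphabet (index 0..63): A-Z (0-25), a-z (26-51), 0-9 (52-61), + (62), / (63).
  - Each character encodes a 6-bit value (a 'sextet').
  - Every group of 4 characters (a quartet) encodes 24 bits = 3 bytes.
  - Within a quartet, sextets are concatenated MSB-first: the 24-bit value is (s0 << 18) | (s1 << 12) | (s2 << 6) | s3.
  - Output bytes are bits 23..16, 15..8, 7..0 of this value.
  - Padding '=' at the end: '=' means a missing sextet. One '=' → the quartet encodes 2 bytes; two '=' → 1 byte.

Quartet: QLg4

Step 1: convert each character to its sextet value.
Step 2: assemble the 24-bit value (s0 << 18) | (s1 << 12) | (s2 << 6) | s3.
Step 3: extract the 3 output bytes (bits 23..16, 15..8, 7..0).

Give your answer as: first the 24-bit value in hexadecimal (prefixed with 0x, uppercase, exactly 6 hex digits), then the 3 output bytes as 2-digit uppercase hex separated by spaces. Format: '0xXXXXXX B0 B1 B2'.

Sextets: Q=16, L=11, g=32, 4=56
24-bit: (16<<18) | (11<<12) | (32<<6) | 56
      = 0x400000 | 0x00B000 | 0x000800 | 0x000038
      = 0x40B838
Bytes: (v>>16)&0xFF=40, (v>>8)&0xFF=B8, v&0xFF=38

Answer: 0x40B838 40 B8 38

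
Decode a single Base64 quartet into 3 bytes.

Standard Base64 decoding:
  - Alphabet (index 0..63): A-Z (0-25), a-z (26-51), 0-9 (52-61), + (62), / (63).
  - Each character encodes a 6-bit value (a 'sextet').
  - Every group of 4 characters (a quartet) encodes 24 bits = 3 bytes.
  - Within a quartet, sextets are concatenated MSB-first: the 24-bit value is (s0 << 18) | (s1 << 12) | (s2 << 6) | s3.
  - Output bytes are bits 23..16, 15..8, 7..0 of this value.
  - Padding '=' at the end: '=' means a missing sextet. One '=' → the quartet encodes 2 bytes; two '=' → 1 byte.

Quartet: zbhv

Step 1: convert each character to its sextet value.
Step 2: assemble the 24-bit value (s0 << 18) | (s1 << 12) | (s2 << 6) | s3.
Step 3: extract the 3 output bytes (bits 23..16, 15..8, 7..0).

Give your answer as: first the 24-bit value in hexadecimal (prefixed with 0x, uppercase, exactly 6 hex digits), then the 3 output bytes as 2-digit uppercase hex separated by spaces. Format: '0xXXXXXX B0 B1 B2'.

Sextets: z=51, b=27, h=33, v=47
24-bit: (51<<18) | (27<<12) | (33<<6) | 47
      = 0xCC0000 | 0x01B000 | 0x000840 | 0x00002F
      = 0xCDB86F
Bytes: (v>>16)&0xFF=CD, (v>>8)&0xFF=B8, v&0xFF=6F

Answer: 0xCDB86F CD B8 6F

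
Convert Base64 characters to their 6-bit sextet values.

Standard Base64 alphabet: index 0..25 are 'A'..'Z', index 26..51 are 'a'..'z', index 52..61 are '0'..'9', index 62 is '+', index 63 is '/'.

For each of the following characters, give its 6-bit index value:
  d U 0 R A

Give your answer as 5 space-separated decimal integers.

Answer: 29 20 52 17 0

Derivation:
'd': a..z range, 26 + ord('d') − ord('a') = 29
'U': A..Z range, ord('U') − ord('A') = 20
'0': 0..9 range, 52 + ord('0') − ord('0') = 52
'R': A..Z range, ord('R') − ord('A') = 17
'A': A..Z range, ord('A') − ord('A') = 0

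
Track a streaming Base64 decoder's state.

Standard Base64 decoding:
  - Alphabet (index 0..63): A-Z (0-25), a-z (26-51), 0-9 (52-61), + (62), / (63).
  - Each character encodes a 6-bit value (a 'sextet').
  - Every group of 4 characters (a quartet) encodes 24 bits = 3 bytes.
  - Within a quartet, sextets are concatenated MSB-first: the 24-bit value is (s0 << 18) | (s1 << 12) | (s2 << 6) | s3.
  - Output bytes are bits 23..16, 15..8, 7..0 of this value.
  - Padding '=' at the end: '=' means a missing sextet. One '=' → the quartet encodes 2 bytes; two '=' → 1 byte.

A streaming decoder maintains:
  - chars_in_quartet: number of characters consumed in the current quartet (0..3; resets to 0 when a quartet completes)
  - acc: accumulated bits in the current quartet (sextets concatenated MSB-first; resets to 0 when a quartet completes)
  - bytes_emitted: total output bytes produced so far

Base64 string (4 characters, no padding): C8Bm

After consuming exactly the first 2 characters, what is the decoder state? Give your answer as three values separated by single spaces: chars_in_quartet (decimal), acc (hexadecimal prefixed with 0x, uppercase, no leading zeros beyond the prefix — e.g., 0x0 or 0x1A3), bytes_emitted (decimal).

Answer: 2 0xBC 0

Derivation:
After char 0 ('C'=2): chars_in_quartet=1 acc=0x2 bytes_emitted=0
After char 1 ('8'=60): chars_in_quartet=2 acc=0xBC bytes_emitted=0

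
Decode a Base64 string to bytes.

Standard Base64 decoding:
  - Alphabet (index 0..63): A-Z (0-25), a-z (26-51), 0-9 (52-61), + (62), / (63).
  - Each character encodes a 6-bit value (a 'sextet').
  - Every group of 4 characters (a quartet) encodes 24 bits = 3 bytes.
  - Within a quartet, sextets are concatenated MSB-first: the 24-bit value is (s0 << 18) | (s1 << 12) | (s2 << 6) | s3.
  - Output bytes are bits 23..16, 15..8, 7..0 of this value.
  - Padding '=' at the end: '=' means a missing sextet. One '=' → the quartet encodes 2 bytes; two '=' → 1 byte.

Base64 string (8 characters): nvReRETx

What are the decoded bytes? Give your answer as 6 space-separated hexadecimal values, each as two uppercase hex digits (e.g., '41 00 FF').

After char 0 ('n'=39): chars_in_quartet=1 acc=0x27 bytes_emitted=0
After char 1 ('v'=47): chars_in_quartet=2 acc=0x9EF bytes_emitted=0
After char 2 ('R'=17): chars_in_quartet=3 acc=0x27BD1 bytes_emitted=0
After char 3 ('e'=30): chars_in_quartet=4 acc=0x9EF45E -> emit 9E F4 5E, reset; bytes_emitted=3
After char 4 ('R'=17): chars_in_quartet=1 acc=0x11 bytes_emitted=3
After char 5 ('E'=4): chars_in_quartet=2 acc=0x444 bytes_emitted=3
After char 6 ('T'=19): chars_in_quartet=3 acc=0x11113 bytes_emitted=3
After char 7 ('x'=49): chars_in_quartet=4 acc=0x4444F1 -> emit 44 44 F1, reset; bytes_emitted=6

Answer: 9E F4 5E 44 44 F1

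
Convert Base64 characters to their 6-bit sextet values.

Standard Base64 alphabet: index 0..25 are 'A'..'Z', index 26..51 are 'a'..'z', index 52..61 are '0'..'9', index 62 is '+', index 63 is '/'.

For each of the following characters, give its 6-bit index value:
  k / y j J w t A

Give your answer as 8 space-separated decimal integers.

Answer: 36 63 50 35 9 48 45 0

Derivation:
'k': a..z range, 26 + ord('k') − ord('a') = 36
'/': index 63
'y': a..z range, 26 + ord('y') − ord('a') = 50
'j': a..z range, 26 + ord('j') − ord('a') = 35
'J': A..Z range, ord('J') − ord('A') = 9
'w': a..z range, 26 + ord('w') − ord('a') = 48
't': a..z range, 26 + ord('t') − ord('a') = 45
'A': A..Z range, ord('A') − ord('A') = 0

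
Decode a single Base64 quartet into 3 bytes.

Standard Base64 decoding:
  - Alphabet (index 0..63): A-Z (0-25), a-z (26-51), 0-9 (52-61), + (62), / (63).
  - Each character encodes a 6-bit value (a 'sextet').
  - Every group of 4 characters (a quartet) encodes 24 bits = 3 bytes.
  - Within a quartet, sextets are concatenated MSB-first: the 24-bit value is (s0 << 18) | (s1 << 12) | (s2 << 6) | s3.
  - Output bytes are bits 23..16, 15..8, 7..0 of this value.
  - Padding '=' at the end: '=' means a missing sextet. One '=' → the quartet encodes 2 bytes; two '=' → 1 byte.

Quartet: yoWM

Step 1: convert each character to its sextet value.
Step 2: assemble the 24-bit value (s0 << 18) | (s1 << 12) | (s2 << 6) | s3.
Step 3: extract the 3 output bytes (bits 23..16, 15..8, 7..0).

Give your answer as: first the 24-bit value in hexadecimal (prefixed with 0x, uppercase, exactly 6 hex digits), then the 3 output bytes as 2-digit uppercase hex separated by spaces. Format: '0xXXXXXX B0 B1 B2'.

Answer: 0xCA858C CA 85 8C

Derivation:
Sextets: y=50, o=40, W=22, M=12
24-bit: (50<<18) | (40<<12) | (22<<6) | 12
      = 0xC80000 | 0x028000 | 0x000580 | 0x00000C
      = 0xCA858C
Bytes: (v>>16)&0xFF=CA, (v>>8)&0xFF=85, v&0xFF=8C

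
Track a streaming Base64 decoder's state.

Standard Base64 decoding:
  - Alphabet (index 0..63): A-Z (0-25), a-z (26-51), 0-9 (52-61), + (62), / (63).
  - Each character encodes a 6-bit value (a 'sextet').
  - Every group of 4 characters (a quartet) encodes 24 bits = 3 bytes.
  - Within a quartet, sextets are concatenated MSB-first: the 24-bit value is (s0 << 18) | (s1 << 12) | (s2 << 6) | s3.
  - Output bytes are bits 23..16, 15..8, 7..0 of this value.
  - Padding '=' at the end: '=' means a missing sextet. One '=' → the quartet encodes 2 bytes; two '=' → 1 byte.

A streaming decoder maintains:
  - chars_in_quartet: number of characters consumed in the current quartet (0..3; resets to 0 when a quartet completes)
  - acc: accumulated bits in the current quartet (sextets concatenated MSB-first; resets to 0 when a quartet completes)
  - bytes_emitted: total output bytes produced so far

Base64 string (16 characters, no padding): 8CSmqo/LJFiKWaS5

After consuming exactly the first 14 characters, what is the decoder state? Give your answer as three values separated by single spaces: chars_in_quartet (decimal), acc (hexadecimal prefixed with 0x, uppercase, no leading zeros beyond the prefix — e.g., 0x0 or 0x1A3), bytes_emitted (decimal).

Answer: 2 0x59A 9

Derivation:
After char 0 ('8'=60): chars_in_quartet=1 acc=0x3C bytes_emitted=0
After char 1 ('C'=2): chars_in_quartet=2 acc=0xF02 bytes_emitted=0
After char 2 ('S'=18): chars_in_quartet=3 acc=0x3C092 bytes_emitted=0
After char 3 ('m'=38): chars_in_quartet=4 acc=0xF024A6 -> emit F0 24 A6, reset; bytes_emitted=3
After char 4 ('q'=42): chars_in_quartet=1 acc=0x2A bytes_emitted=3
After char 5 ('o'=40): chars_in_quartet=2 acc=0xAA8 bytes_emitted=3
After char 6 ('/'=63): chars_in_quartet=3 acc=0x2AA3F bytes_emitted=3
After char 7 ('L'=11): chars_in_quartet=4 acc=0xAA8FCB -> emit AA 8F CB, reset; bytes_emitted=6
After char 8 ('J'=9): chars_in_quartet=1 acc=0x9 bytes_emitted=6
After char 9 ('F'=5): chars_in_quartet=2 acc=0x245 bytes_emitted=6
After char 10 ('i'=34): chars_in_quartet=3 acc=0x9162 bytes_emitted=6
After char 11 ('K'=10): chars_in_quartet=4 acc=0x24588A -> emit 24 58 8A, reset; bytes_emitted=9
After char 12 ('W'=22): chars_in_quartet=1 acc=0x16 bytes_emitted=9
After char 13 ('a'=26): chars_in_quartet=2 acc=0x59A bytes_emitted=9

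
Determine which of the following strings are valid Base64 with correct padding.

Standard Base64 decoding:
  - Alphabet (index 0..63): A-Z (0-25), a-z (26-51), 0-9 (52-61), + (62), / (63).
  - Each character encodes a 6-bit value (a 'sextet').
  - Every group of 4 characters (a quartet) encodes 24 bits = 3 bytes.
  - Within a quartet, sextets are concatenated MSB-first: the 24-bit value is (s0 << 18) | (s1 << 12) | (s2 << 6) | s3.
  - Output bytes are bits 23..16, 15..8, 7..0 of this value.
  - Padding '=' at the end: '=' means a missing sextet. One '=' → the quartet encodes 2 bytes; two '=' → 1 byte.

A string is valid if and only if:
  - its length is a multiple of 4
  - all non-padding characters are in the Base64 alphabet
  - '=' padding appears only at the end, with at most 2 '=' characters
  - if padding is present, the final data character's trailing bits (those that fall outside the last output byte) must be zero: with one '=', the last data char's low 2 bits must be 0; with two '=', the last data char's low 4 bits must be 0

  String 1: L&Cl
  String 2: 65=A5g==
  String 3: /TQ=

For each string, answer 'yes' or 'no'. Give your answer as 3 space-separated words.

Answer: no no yes

Derivation:
String 1: 'L&Cl' → invalid (bad char(s): ['&'])
String 2: '65=A5g==' → invalid (bad char(s): ['=']; '=' in middle)
String 3: '/TQ=' → valid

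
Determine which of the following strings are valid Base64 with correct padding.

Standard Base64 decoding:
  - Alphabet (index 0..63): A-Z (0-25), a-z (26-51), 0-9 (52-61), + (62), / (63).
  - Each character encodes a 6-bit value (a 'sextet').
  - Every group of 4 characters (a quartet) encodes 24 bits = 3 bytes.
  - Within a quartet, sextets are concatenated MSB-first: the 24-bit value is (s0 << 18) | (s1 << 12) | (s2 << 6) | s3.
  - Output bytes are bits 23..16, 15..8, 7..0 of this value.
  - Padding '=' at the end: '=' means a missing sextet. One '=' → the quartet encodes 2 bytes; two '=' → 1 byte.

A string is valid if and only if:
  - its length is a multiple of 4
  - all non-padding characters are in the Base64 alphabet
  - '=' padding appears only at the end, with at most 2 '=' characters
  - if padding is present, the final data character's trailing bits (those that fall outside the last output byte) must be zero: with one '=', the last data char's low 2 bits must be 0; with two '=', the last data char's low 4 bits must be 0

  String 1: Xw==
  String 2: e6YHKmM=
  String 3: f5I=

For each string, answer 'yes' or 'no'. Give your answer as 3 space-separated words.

String 1: 'Xw==' → valid
String 2: 'e6YHKmM=' → valid
String 3: 'f5I=' → valid

Answer: yes yes yes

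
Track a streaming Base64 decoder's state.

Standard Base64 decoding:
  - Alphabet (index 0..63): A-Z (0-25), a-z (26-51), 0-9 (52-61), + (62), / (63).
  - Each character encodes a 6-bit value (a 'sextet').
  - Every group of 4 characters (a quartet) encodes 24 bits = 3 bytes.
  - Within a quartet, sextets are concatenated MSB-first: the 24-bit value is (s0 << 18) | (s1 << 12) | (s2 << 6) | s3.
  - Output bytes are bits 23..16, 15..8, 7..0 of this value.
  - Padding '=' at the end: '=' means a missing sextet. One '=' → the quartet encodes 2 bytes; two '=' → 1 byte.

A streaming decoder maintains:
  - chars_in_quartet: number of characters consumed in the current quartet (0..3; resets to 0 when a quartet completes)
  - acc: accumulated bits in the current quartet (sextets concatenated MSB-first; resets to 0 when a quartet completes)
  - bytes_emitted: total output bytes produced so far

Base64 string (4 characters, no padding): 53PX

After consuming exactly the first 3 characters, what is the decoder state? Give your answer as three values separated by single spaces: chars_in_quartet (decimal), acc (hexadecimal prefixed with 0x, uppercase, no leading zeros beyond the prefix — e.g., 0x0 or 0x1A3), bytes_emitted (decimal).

Answer: 3 0x39DCF 0

Derivation:
After char 0 ('5'=57): chars_in_quartet=1 acc=0x39 bytes_emitted=0
After char 1 ('3'=55): chars_in_quartet=2 acc=0xE77 bytes_emitted=0
After char 2 ('P'=15): chars_in_quartet=3 acc=0x39DCF bytes_emitted=0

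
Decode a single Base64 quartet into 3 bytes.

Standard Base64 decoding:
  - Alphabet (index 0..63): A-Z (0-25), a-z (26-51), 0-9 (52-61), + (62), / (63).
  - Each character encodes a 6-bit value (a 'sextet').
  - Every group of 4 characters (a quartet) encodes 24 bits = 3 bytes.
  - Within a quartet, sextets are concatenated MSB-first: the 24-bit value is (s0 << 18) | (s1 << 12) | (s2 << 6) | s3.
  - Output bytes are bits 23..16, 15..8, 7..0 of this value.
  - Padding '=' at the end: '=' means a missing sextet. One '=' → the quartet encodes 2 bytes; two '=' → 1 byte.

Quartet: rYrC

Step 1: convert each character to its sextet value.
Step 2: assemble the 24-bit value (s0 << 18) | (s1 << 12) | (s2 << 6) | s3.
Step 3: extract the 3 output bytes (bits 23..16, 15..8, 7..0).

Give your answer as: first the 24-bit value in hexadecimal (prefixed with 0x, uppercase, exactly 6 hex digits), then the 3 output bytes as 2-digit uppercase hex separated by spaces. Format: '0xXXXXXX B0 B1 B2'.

Sextets: r=43, Y=24, r=43, C=2
24-bit: (43<<18) | (24<<12) | (43<<6) | 2
      = 0xAC0000 | 0x018000 | 0x000AC0 | 0x000002
      = 0xAD8AC2
Bytes: (v>>16)&0xFF=AD, (v>>8)&0xFF=8A, v&0xFF=C2

Answer: 0xAD8AC2 AD 8A C2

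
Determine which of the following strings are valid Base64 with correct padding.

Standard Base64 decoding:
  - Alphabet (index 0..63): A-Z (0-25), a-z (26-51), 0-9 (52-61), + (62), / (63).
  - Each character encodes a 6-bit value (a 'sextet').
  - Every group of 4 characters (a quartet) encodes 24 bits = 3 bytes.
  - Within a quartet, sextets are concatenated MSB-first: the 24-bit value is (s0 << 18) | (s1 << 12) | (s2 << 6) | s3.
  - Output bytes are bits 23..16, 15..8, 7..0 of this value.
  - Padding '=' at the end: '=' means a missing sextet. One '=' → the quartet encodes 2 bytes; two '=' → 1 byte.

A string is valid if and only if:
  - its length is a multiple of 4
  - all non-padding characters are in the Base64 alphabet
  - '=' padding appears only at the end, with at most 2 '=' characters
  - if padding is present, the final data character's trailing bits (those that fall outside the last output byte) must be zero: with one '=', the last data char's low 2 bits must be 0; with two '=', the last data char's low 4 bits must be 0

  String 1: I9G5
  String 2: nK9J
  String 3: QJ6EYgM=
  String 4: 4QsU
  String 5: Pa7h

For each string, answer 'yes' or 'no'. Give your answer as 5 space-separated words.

String 1: 'I9G5' → valid
String 2: 'nK9J' → valid
String 3: 'QJ6EYgM=' → valid
String 4: '4QsU' → valid
String 5: 'Pa7h' → valid

Answer: yes yes yes yes yes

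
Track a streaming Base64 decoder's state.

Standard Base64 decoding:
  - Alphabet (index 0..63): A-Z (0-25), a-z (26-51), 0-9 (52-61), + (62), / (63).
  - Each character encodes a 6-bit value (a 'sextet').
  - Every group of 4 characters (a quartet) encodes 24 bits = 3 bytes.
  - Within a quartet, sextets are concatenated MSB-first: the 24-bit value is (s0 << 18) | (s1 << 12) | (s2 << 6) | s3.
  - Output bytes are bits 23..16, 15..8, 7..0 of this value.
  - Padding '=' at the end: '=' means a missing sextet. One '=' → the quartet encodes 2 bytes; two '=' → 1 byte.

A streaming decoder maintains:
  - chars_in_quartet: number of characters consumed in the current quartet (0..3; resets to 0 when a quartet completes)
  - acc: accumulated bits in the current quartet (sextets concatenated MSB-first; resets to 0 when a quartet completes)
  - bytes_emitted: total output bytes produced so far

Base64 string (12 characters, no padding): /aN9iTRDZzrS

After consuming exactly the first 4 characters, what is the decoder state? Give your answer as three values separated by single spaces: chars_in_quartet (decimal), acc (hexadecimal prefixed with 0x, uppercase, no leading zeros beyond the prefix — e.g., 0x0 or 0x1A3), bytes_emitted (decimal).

After char 0 ('/'=63): chars_in_quartet=1 acc=0x3F bytes_emitted=0
After char 1 ('a'=26): chars_in_quartet=2 acc=0xFDA bytes_emitted=0
After char 2 ('N'=13): chars_in_quartet=3 acc=0x3F68D bytes_emitted=0
After char 3 ('9'=61): chars_in_quartet=4 acc=0xFDA37D -> emit FD A3 7D, reset; bytes_emitted=3

Answer: 0 0x0 3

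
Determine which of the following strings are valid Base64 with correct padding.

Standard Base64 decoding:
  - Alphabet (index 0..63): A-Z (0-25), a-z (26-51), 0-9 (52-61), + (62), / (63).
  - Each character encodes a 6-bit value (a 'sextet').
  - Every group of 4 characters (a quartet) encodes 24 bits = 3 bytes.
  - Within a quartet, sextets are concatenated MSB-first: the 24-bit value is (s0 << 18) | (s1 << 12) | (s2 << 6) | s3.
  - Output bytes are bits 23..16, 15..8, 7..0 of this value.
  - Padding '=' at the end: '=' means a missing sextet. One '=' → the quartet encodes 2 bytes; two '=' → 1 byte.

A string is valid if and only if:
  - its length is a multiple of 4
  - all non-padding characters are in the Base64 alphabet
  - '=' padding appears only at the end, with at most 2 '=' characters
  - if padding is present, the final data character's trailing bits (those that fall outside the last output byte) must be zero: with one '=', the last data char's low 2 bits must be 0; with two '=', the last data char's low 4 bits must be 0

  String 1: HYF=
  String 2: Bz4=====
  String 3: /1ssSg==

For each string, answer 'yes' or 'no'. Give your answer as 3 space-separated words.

String 1: 'HYF=' → invalid (bad trailing bits)
String 2: 'Bz4=====' → invalid (5 pad chars (max 2))
String 3: '/1ssSg==' → valid

Answer: no no yes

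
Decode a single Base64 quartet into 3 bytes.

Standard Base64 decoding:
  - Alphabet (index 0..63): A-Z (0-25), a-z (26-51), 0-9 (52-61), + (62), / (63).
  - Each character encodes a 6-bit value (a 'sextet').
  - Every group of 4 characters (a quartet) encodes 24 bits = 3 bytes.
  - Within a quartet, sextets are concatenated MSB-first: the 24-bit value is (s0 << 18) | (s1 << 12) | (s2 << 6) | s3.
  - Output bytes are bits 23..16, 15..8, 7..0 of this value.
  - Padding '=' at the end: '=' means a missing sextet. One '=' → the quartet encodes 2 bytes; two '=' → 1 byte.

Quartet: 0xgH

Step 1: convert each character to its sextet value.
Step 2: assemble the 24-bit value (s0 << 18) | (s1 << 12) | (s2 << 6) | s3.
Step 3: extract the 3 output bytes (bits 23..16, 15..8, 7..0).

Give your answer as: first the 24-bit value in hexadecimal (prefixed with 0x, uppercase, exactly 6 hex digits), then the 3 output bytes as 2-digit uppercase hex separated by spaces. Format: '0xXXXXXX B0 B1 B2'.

Answer: 0xD31807 D3 18 07

Derivation:
Sextets: 0=52, x=49, g=32, H=7
24-bit: (52<<18) | (49<<12) | (32<<6) | 7
      = 0xD00000 | 0x031000 | 0x000800 | 0x000007
      = 0xD31807
Bytes: (v>>16)&0xFF=D3, (v>>8)&0xFF=18, v&0xFF=07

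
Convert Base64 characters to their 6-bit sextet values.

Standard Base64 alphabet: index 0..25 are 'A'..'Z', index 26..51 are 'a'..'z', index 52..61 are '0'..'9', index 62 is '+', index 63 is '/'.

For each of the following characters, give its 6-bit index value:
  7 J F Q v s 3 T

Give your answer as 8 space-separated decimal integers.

'7': 0..9 range, 52 + ord('7') − ord('0') = 59
'J': A..Z range, ord('J') − ord('A') = 9
'F': A..Z range, ord('F') − ord('A') = 5
'Q': A..Z range, ord('Q') − ord('A') = 16
'v': a..z range, 26 + ord('v') − ord('a') = 47
's': a..z range, 26 + ord('s') − ord('a') = 44
'3': 0..9 range, 52 + ord('3') − ord('0') = 55
'T': A..Z range, ord('T') − ord('A') = 19

Answer: 59 9 5 16 47 44 55 19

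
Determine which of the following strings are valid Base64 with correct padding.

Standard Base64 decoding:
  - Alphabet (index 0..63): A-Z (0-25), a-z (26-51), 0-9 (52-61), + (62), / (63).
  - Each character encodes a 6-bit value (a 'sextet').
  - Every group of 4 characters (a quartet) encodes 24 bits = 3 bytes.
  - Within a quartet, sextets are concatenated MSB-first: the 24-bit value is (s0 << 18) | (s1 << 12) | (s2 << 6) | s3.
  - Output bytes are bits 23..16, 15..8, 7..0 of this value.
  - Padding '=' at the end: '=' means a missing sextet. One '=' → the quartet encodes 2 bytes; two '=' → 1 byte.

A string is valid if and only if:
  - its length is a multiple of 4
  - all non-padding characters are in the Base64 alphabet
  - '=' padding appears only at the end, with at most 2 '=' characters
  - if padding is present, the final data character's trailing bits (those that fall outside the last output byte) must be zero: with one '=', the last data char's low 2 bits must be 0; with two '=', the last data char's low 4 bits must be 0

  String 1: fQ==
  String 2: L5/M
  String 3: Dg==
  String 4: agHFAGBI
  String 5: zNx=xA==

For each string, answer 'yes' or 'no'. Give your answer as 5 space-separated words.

Answer: yes yes yes yes no

Derivation:
String 1: 'fQ==' → valid
String 2: 'L5/M' → valid
String 3: 'Dg==' → valid
String 4: 'agHFAGBI' → valid
String 5: 'zNx=xA==' → invalid (bad char(s): ['=']; '=' in middle)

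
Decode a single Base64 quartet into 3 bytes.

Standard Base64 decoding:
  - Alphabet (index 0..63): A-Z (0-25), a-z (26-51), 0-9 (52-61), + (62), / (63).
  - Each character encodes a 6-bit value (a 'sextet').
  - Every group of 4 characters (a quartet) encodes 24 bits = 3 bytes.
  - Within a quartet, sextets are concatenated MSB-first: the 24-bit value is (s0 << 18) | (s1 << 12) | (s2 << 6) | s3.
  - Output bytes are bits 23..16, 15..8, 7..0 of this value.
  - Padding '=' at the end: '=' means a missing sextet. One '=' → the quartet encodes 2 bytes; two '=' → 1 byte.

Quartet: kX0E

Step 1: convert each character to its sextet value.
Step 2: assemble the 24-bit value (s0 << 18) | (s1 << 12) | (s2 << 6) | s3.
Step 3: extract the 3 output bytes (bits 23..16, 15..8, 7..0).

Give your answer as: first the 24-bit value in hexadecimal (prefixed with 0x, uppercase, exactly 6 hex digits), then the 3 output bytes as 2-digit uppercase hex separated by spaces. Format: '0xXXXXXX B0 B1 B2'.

Sextets: k=36, X=23, 0=52, E=4
24-bit: (36<<18) | (23<<12) | (52<<6) | 4
      = 0x900000 | 0x017000 | 0x000D00 | 0x000004
      = 0x917D04
Bytes: (v>>16)&0xFF=91, (v>>8)&0xFF=7D, v&0xFF=04

Answer: 0x917D04 91 7D 04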